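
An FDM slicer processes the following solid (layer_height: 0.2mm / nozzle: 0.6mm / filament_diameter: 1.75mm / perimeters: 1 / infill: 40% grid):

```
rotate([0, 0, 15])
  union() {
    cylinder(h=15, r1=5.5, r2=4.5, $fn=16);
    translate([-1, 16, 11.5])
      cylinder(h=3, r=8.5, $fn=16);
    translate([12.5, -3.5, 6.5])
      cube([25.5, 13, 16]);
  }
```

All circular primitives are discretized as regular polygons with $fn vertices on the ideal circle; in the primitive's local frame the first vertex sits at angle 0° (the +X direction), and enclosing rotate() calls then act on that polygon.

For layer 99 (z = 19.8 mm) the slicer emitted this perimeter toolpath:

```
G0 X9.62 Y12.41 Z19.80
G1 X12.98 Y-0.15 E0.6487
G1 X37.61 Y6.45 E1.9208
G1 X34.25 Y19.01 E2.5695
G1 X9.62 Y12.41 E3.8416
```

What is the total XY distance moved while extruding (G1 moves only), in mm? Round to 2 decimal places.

77.00 mm

Sum the Euclidean lengths of each G1 segment: total = 77.00 mm.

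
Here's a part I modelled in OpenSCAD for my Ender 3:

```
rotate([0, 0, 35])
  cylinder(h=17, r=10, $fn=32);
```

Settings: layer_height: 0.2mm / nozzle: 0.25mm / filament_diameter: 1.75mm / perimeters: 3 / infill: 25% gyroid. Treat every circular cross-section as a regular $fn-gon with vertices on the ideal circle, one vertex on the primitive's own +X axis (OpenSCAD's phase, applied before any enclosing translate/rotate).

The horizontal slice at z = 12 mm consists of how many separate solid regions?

1

At z = 12 mm: the cylinder: section is a regular 32-gon, circumradius r=10; (rotated 35° about Z; rotation is an isometry so areas/perimeters/island counts are preserved). The result has 1 disconnected region.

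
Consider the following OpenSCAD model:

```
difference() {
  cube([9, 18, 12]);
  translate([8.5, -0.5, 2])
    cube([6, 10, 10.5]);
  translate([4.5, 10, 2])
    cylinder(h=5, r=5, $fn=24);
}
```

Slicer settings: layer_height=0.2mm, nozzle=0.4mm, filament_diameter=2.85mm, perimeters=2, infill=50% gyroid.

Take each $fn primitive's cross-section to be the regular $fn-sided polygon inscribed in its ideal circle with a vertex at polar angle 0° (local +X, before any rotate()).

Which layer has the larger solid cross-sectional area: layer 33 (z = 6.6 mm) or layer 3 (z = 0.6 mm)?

layer 3 (z = 0.6 mm)

Layer 33 (z = 6.6): the cube is present — its section is the full 9×18 rectangle (area 162.00 mm²); the 6×10 cube at (8.5, -0.5) contributes its full rectangle (area 60.00 mm²); the r=5 cylinder at (4.5, 10) contributes a regular 24-gon of circumradius 5 (area = (24/2)·5.000²·sin(360°/24) = 77.65 mm²); Subtracting the remaining from the first: starting from the 9×18 cube (162.00 mm²), the 6×10 cube at (8.5, -0.5) partially overlaps it — only the 4.75 mm² overlap (of its 60.00 mm²) is removed, clipping the outline; the r=5 cylinder at (4.5, 10) partially overlaps it — only the 73.94 mm² overlap (of its 77.65 mm²) is removed, clipping the outline — area = 83.31 mm². So its area = 83.31 mm². Layer 3 (z = 0.6): the 9×18 cube contributes its full rectangle (area 162.00 mm²); the cube at (8.5, -0.5) does not reach this height (z outside [2, 12.5]); the cylinder at (4.5, 10) is absent (z outside [2, 7]); Subtracting the remaining from the first: none of the subtracted shapes is present at this height, so the 9×18 cube is unchanged — area = 162.00 mm². So its area = 162.00 mm². Layer 3 is larger (162.00 vs 83.31 mm²).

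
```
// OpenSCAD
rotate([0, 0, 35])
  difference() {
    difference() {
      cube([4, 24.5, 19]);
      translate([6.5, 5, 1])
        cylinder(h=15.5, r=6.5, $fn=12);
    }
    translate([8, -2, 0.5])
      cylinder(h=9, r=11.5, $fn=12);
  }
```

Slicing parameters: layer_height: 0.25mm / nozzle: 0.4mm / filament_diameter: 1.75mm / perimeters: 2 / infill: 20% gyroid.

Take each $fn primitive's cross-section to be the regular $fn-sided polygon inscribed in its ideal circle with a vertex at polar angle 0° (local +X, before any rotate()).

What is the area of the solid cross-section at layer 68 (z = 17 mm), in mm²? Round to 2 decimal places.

98.00 mm²

At z = 17 mm: the cube is present — its section is the full 4×24.5 rectangle (area 98.00 mm²); the cylinder at (6.5, 5) does not reach this height (z outside [1, 16.5]); After the difference (first − rest): none of the subtracted shapes is present at this height, so the 4×24.5 cube is unchanged — area = 98.00 mm²; the cylinder at (8, -2) is not intersected at this z (z outside [0.5, 9.5]); Subtracting the remaining from the first: none of the subtracted shapes is present at this height, so the result so far is unchanged — area = 98.00 mm²; (whole slice rotated 35° about Z — lengths, areas and connectivity unchanged). Overall, the cross-section is a single solid region. Net area = 98.00 mm².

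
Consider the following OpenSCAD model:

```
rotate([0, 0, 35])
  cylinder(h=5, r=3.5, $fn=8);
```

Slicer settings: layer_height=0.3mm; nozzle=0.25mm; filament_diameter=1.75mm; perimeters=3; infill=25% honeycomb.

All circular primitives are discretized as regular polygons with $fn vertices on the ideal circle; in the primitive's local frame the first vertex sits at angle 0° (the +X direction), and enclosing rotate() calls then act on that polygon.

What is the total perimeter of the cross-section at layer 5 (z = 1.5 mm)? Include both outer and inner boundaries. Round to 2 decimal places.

21.43 mm

At z = 1.5 mm: the cylinder: section is a regular 8-gon, circumradius r=3.5 (perimeter = 2·8·3.500·sin(180°/8) = 21.43 mm); (whole slice rotated 35° about Z — lengths, areas and connectivity unchanged). Overall, the cross-section is a single solid region. Total boundary length (outer) = 21.43 mm.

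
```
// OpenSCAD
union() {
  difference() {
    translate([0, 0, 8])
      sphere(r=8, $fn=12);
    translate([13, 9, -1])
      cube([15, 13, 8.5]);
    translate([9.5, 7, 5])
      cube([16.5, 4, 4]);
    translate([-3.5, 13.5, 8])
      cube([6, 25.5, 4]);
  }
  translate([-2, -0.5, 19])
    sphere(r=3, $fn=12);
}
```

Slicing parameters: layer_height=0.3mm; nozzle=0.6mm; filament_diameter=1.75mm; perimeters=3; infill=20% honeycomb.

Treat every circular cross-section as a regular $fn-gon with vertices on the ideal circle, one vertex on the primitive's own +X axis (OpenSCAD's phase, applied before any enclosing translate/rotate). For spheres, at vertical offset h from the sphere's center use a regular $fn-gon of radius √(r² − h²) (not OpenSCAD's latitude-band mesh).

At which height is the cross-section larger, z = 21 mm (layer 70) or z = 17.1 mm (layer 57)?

layer 57 (z = 17.1 mm)

Layer 70 (z = 21): the sphere does not reach this height (|z−center|=13.000 > r=8); the cube at (13, 9) does not reach this height (z outside [-1, 7.5]); the cube at (9.5, 7) is not intersected at this z (z outside [5, 9]); the cube at (-3.5, 13.5) is absent (z outside [8, 12]); After the difference (first − rest): the first operand is absent here, so nothing remains; the sphere at (-2, -0.5): section is a regular 12-gon, circumradius = √(r²−h²) = √(3²−2²) = 2.236 (area = (12/2)·2.236²·sin(360°/12) = 15.00 mm²); Taking the union: only the r=3 sphere at (-2, -0.5) is present, so the union is just that shape — area = 15.00 mm². So its area = 15.00 mm². Layer 57 (z = 17.1): the sphere is absent (|z−center|=9.100 > r=8); the cube at (13, 9) is absent (z outside [-1, 7.5]); the cube at (9.5, 7) does not reach this height (z outside [5, 9]); the cube at (-3.5, 13.5) does not reach this height (z outside [8, 12]); Subtracting the remaining from the first: the first operand is absent here, so nothing remains; the r=3 sphere at (-2, -0.5) slices to a regular 12-gon of circumradius 2.322 (√(r²−h²) with h=1.9 from center) (area = (12/2)·2.322²·sin(360°/12) = 16.17 mm²); Combining (union): only the r=3 sphere at (-2, -0.5) is present, so the union is just that shape — area = 16.17 mm². So its area = 16.17 mm². Layer 57 is larger (16.17 vs 15.00 mm²).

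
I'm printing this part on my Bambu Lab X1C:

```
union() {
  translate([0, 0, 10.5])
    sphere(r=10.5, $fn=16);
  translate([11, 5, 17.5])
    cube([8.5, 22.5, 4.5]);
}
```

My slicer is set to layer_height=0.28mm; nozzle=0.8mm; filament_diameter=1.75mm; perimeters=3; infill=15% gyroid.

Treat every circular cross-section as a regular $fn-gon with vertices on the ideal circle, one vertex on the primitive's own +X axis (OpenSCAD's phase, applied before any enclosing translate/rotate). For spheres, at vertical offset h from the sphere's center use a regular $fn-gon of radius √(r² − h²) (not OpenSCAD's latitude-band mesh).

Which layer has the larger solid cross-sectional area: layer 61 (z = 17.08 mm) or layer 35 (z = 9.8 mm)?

Layer 61 (z = 17.08): the r=10.5 sphere slices to a regular 16-gon of circumradius 8.183 (√(r²−h²) with h=6.58 from center) (area = (16/2)·8.183²·sin(360°/16) = 204.98 mm²); the cube at (11, 5) does not reach this height (z outside [17.5, 22]); Taking the union: only the r=10.5 sphere is present, so the union is just that shape — area = 204.98 mm². So its area = 204.98 mm². Layer 35 (z = 9.8): the r=10.5 sphere slices to a regular 16-gon of circumradius 10.477 (√(r²−h²) with h=0.7 from center) (area = (16/2)·10.477²·sin(360°/16) = 336.03 mm²); the cube at (11, 5) is absent (z outside [17.5, 22]); Merging all regions: only the r=10.5 sphere is present, so the union is just that shape — area = 336.03 mm². So its area = 336.03 mm². Layer 35 is larger (336.03 vs 204.98 mm²).

layer 35 (z = 9.8 mm)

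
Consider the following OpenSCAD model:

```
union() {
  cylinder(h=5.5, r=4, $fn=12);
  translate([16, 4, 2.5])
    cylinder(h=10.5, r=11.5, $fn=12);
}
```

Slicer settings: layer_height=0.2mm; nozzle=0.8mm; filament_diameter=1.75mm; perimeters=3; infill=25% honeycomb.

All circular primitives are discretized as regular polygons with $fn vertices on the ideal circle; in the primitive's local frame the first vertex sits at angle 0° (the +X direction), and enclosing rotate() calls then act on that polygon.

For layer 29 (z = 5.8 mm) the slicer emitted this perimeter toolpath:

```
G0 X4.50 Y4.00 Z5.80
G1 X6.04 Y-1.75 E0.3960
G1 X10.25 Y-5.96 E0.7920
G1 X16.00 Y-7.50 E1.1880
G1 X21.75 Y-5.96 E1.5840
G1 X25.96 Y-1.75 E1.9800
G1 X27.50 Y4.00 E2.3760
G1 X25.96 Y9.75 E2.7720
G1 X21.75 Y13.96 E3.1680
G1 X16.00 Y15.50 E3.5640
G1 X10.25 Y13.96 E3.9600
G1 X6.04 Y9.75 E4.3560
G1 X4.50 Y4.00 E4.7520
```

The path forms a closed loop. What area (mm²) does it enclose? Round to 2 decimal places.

Apply the shoelace formula to the sequence of (X, Y) vertices; enclosed area = 396.78 mm².

396.78 mm²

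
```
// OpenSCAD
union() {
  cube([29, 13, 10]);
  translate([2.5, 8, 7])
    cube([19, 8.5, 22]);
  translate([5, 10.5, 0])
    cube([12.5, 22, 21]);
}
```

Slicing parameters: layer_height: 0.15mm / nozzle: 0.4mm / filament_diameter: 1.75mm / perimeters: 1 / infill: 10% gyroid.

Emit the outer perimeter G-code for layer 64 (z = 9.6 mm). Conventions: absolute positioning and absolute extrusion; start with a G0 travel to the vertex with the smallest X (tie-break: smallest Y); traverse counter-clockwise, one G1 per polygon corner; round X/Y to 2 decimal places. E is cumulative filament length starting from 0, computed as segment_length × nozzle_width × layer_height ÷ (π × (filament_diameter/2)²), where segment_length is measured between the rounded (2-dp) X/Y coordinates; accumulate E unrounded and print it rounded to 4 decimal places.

At z = 9.6 mm: the 29×13 cube contributes its full rectangle; the cube at (2.5, 8) is present — its section is the full 19×8.5 rectangle; the cube at (5, 10.5) (footprint 12.5×22) is included at this height; Taking the union: the regions partially overlap (shared area 170.00 mm²), so overlapping operands fuse into one piece — 1 connected region. The outline is a single polygon with 12 vertices. Extrusion per mm of travel: 0.4 × 0.15 / (π × 0.875²) = 0.024945. Accumulating E over each segment gives final E = 3.0682.

G0 X0.00 Y0.00 Z9.60
G1 X29.00 Y0.00 E0.7234
G1 X29.00 Y13.00 E1.0477
G1 X21.50 Y13.00 E1.2348
G1 X21.50 Y16.50 E1.3221
G1 X17.50 Y16.50 E1.4219
G1 X17.50 Y32.50 E1.8210
G1 X5.00 Y32.50 E2.1328
G1 X5.00 Y16.50 E2.5319
G1 X2.50 Y16.50 E2.5943
G1 X2.50 Y13.00 E2.6816
G1 X0.00 Y13.00 E2.7440
G1 X0.00 Y0.00 E3.0682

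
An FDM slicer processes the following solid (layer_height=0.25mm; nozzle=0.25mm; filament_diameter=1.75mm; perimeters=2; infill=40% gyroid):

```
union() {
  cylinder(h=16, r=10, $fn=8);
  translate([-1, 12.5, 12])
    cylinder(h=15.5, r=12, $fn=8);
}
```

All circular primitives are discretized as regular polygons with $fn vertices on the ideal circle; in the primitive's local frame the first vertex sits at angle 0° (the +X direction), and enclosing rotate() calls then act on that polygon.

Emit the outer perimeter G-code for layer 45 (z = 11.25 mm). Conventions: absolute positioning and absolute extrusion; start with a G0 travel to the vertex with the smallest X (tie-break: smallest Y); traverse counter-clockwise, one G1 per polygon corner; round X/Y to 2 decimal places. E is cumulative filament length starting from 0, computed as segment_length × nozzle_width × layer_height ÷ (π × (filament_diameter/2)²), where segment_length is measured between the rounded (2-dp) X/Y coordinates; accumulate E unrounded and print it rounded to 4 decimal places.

At z = 11.25 mm: the r=10 cylinder gives a regular 8-gon of circumradius 10 (constant along its height); the cylinder at (-1, 12.5) does not reach this height (z outside [12, 27.5]); Merging all regions: only the r=10 cylinder is present, so the union is just that shape — 1 connected region. The outline is a single polygon with 8 vertices. Extrusion per mm of travel: 0.25 × 0.25 / (π × 0.875²) = 0.025984. Accumulating E over each segment gives final E = 1.5909.

G0 X-10.00 Y0.00 Z11.25
G1 X-7.07 Y-7.07 E0.1989
G1 X0.00 Y-10.00 E0.3977
G1 X7.07 Y-7.07 E0.5966
G1 X10.00 Y0.00 E0.7954
G1 X7.07 Y7.07 E0.9943
G1 X0.00 Y10.00 E1.1932
G1 X-7.07 Y7.07 E1.3920
G1 X-10.00 Y0.00 E1.5909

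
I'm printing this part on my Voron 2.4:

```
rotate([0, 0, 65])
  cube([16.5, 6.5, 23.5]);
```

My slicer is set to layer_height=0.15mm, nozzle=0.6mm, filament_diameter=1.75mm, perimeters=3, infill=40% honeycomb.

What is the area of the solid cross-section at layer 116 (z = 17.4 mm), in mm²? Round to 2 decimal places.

At z = 17.4 mm: the cube is present — its section is the full 16.5×6.5 rectangle (area 107.25 mm²); (rotated 65° about Z; rotation is an isometry so areas/perimeters/island counts are preserved). Overall, the cross-section is a single solid region. Net area = 107.25 mm².

107.25 mm²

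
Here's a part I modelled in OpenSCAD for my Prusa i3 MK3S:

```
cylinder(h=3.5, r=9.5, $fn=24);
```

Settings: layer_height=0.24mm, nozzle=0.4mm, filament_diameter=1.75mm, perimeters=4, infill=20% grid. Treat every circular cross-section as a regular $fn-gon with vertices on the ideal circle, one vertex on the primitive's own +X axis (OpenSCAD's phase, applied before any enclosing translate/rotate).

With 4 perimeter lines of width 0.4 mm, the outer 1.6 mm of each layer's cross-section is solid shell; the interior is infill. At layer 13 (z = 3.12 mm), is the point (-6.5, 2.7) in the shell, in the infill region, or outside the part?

At z = 3.12 mm: the cylinder: section is a regular 24-gon, circumradius r=9.5. Overall, the cross-section is a single solid region. The nearest boundary edge runs (-8.23, 4.75)→(-9.18, 2.46); distance from the point to it = 2.38 mm. The point is inside the cross-section and 2.38 mm from the nearest boundary — more than the 1.6 mm shell width (4 × 0.4), so it's in the infill interior.

infill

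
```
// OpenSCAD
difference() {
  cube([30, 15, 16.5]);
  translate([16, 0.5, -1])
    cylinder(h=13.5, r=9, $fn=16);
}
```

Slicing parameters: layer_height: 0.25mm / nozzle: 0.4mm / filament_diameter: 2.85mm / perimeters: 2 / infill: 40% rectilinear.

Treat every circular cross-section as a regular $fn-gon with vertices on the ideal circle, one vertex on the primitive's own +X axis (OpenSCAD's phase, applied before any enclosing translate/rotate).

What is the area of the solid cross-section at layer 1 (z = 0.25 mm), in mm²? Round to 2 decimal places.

At z = 0.25 mm: the 30×15 cube contributes its full rectangle (area 450.00 mm²); the r=9 cylinder at (16, 0.5) gives a regular 16-gon of circumradius 9 (constant along its height) (area = (16/2)·9.000²·sin(360°/16) = 247.98 mm²); After the difference (first − rest): starting from the 30×15 cube (450.00 mm²), the r=9 cylinder at (16, 0.5) partially overlaps it — only the 132.94 mm² overlap (of its 247.98 mm²) is removed, clipping the outline — area = 317.06 mm². Overall, the cross-section is a single solid region. Net area = 317.06 mm².

317.06 mm²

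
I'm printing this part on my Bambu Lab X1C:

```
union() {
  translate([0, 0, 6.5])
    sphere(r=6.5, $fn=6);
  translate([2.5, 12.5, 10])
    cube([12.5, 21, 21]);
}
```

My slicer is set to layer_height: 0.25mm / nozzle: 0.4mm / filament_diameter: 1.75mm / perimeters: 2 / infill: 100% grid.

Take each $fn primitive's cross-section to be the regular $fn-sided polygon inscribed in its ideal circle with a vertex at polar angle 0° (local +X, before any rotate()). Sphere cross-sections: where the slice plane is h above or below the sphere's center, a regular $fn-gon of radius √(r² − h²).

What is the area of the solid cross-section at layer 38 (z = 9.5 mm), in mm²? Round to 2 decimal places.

86.39 mm²

At z = 9.5 mm: the r=6.5 sphere contributes a regular 6-gon of circumradius √(6.5²−3²) = 5.766 (area = (6/2)·5.766²·sin(360°/6) = 86.39 mm²); the cube at (2.5, 12.5) is absent (z outside [10, 31]); Merging all regions: only the r=6.5 sphere is present, so the union is just that shape — area = 86.39 mm². Overall, the cross-section is a single solid region. Net area = 86.39 mm².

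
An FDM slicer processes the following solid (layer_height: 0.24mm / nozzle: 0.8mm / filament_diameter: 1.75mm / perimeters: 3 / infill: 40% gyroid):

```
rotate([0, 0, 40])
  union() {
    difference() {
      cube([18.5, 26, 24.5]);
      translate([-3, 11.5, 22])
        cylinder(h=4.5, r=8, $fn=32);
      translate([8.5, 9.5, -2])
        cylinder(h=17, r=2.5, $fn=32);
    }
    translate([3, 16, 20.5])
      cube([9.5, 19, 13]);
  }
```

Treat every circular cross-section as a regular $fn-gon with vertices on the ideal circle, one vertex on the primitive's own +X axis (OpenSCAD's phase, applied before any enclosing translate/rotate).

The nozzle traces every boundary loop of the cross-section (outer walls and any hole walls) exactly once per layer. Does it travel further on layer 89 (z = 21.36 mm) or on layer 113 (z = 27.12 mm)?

Layer 89 (z = 21.36): the cube (footprint 18.5×26) is included at this height (perimeter 89.00 mm); the cylinder at (-3, 11.5) is absent (z outside [22, 26.5]); the cylinder at (8.5, 9.5) is not intersected at this z (z outside [-2, 15]); Subtracting the remaining from the first: none of the subtracted shapes is present at this height, so the 18.5×26 cube is unchanged — boundary = 89.00 mm; the 9.5×19 cube at (3, 16) contributes its full rectangle (perimeter 57.00 mm); Merging all regions: the regions partially overlap (shared area 95.00 mm²), so the edge portions inside another operand are dropped and the merged outline is re-measured after clipping — boundary = 107.00 mm; (whole slice rotated 40° about Z — lengths, areas and connectivity unchanged). So its perimeter = 107.00 mm. Layer 113 (z = 27.12): the cube is not intersected at this z (z outside [0, 24.5]); the cylinder at (-3, 11.5) does not reach this height (z outside [22, 26.5]); the cylinder at (8.5, 9.5) is not intersected at this z (z outside [-2, 15]); Subtracting the remaining from the first: the first operand is absent here, so nothing remains; the cube at (3, 16) is present — its section is the full 9.5×19 rectangle (perimeter 57.00 mm); Taking the union: only the 9.5×19 cube at (3, 16) is present, so the union is just that shape — boundary = 57.00 mm; (rotated 40° about Z; rotation is an isometry so areas/perimeters/island counts are preserved). So its perimeter = 57.00 mm. Layer 89 is larger (107.00 vs 57.00 mm).

layer 89 (z = 21.36 mm)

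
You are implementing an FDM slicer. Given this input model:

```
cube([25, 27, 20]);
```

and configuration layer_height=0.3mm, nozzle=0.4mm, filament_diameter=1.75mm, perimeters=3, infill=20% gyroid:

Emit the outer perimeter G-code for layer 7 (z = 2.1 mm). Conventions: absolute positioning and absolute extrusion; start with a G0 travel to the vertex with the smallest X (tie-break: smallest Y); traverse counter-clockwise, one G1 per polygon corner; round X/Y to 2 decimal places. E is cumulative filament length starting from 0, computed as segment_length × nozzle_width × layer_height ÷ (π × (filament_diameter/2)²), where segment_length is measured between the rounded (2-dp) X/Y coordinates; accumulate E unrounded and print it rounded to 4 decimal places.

At z = 2.1 mm: the cube (footprint 25×27) is included at this height. The outline is a single polygon with 4 vertices. Extrusion per mm of travel: 0.4 × 0.3 / (π × 0.875²) = 0.049890. Accumulating E over each segment gives final E = 5.1886.

G0 X0.00 Y0.00 Z2.10
G1 X25.00 Y0.00 E1.2473
G1 X25.00 Y27.00 E2.5943
G1 X0.00 Y27.00 E3.8415
G1 X0.00 Y0.00 E5.1886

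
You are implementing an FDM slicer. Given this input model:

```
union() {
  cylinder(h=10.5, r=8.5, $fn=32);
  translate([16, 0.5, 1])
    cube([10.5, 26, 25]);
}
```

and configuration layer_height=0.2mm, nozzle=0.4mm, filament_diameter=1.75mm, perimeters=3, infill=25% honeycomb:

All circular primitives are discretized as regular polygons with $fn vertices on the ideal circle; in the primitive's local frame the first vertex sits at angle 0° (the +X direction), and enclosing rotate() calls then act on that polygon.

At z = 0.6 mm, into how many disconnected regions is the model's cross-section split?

At z = 0.6 mm: the cylinder: section is a regular 32-gon, circumradius r=8.5; the cube at (16, 0.5) is absent (z outside [1, 26]); Taking the union: only the r=8.5 cylinder is present, so the union is just that shape — 1 connected region. The result has 1 disconnected region.

1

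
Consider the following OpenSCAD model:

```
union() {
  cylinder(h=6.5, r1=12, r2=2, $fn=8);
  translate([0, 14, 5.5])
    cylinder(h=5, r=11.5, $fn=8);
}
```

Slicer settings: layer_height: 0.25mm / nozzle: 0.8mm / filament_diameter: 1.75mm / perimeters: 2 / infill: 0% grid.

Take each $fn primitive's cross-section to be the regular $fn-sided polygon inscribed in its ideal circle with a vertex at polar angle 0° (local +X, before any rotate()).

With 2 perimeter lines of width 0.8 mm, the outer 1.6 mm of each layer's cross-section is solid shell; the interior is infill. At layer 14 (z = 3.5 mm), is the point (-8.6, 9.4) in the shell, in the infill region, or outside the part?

At z = 3.5 mm: the cone (r1=12→r2=2) has section circumradius 6.615 here — a regular 8-gon; the cylinder at (0, 14) is absent (z outside [5.5, 10.5]); Taking the union: only the cone is present, so the union is just that shape — 1 connected region. Overall, the cross-section is a single solid region. The nearest boundary edge runs (0.00, 6.62)→(-4.68, 4.68); distance from the point to it = 6.14 mm. The point is not inside any of the regions above, so it lies outside the cross-section (6.14 mm from the nearest boundary).

outside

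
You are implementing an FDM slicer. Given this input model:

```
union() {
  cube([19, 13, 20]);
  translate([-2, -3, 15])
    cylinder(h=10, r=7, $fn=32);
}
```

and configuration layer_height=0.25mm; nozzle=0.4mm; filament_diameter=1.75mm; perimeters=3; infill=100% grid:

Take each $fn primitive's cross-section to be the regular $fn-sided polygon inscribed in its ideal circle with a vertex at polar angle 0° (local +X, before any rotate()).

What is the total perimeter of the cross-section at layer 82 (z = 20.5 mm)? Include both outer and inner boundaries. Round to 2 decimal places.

At z = 20.5 mm: the cube is absent (z outside [0, 20]); the r=7 cylinder at (-2, -3) contributes a regular 32-gon of circumradius 7 (perimeter = 2·32·7.000·sin(180°/32) = 43.91 mm); Taking the union: only the r=7 cylinder at (-2, -3) is present, so the union is just that shape — boundary = 43.91 mm. Overall, the cross-section is a single solid region. Total boundary length (outer) = 43.91 mm.

43.91 mm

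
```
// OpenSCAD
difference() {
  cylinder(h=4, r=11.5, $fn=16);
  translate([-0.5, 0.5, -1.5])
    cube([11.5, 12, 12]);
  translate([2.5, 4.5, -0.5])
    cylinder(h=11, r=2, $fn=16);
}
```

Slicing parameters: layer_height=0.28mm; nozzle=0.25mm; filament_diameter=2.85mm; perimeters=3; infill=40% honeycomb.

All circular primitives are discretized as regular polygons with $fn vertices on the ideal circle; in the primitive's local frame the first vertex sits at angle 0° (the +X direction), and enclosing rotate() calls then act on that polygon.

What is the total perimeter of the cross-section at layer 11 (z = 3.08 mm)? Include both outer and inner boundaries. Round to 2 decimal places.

At z = 3.08 mm: the r=11.5 cylinder contributes a regular 16-gon of circumradius 11.5 (perimeter = 2·16·11.500·sin(180°/16) = 71.79 mm); the cube at (-0.5, 0.5) (footprint 11.5×12) is included at this height (perimeter 47.00 mm); the cylinder at (2.5, 4.5): section is a regular 16-gon, circumradius r=2 (perimeter = 2·16·2.000·sin(180°/16) = 12.49 mm); Taking the first minus the rest: starting from the r=11.5 cylinder, the 11.5×12 cube at (-0.5, 0.5) partially overlaps it — only the 100.57 mm² overlap (of its 138.00 mm²) is removed, clipping the outline; the r=2 cylinder at (2.5, 4.5) misses the remaining region (no effect) — boundary = 80.31 mm. Overall, the cross-section is a single solid region. Total boundary length (outer) = 80.31 mm.

80.31 mm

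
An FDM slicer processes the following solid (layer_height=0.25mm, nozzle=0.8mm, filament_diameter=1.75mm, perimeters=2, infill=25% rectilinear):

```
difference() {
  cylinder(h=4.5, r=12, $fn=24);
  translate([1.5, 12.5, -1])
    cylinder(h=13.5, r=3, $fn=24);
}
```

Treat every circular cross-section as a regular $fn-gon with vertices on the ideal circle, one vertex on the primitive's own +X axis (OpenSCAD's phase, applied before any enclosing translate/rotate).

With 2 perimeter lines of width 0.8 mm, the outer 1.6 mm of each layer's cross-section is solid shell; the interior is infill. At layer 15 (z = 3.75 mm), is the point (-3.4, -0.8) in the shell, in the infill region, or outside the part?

infill

At z = 3.75 mm: the r=12 cylinder contributes a regular 24-gon of circumradius 12; the cylinder at (1.5, 12.5): section is a regular 24-gon, circumradius r=3; Taking the first minus the rest: starting from the r=12 cylinder, the r=3 cylinder at (1.5, 12.5) partially overlaps it — only the 9.44 mm² overlap (of its 27.95 mm²) is removed, clipping the outline — 1 connected region. Overall, the cross-section is a single solid region. The nearest boundary edge runs (-11.59, -3.11)→(-12.00, 0.00); distance from the point to it = 8.42 mm. The point is inside the cross-section and 8.42 mm from the nearest boundary — more than the 1.6 mm shell width (2 × 0.8), so it's in the infill interior.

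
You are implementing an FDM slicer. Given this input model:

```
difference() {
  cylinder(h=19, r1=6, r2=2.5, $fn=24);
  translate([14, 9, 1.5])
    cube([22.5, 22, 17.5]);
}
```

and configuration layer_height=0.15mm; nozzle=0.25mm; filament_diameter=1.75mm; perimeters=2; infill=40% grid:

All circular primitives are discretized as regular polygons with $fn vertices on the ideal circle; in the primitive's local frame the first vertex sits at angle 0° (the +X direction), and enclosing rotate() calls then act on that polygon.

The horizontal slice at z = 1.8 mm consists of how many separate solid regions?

1

At z = 1.8 mm: the cone contributes a regular 24-gon of circumradius 5.668 (interpolated between r1=6 and r2=2.5 at t=0.095); the 22.5×22 cube at (14, 9) contributes its full rectangle; Taking the first minus the rest: starting from the cone, the 22.5×22 cube at (14, 9) misses the remaining region (no effect) — 1 connected region. The result has 1 disconnected region.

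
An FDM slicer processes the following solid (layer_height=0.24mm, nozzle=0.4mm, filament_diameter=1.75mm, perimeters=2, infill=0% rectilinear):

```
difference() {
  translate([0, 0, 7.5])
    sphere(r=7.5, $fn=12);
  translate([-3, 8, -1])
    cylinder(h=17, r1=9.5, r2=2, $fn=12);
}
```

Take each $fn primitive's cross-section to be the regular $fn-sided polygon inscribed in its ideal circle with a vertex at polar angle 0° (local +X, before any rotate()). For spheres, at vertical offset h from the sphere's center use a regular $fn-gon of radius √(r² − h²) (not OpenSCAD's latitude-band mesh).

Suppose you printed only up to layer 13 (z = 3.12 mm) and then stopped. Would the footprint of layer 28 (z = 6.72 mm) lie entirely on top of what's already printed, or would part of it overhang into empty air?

Compare the two slices. At z = 3.12: the r=7.5 sphere slices to a regular 12-gon of circumradius 6.088 (√(r²−h²) with h=4.38 from center) (area = (12/2)·6.088²·sin(360°/12) = 111.20 mm²); the cone at (-3, 8): at t=0.242 of its height the radius interpolates to r₁+(r₂−r₁)t = 7.682, giving a regular 12-gon of that circumradius (area = (12/2)·7.682²·sin(360°/12) = 177.06 mm²); Taking the first minus the rest: starting from the r=7.5 sphere (111.20 mm²), the cone at (-3, 8) partially overlaps it — only the 35.11 mm² overlap (of its 177.06 mm²) is removed, clipping the outline — area = 76.09 mm². At z = 6.72: the r=7.5 sphere slices to a regular 12-gon of circumradius 7.459 (√(r²−h²) with h=0.78 from center) (area = (12/2)·7.459²·sin(360°/12) = 166.92 mm²); the cone at (-3, 8) contributes a regular 12-gon of circumradius 6.094 (interpolated between r1=9.5 and r2=2 at t=0.454) (area = (12/2)·6.094²·sin(360°/12) = 111.41 mm²); Subtracting the remaining from the first: starting from the r=7.5 sphere (166.92 mm²), the cone at (-3, 8) partially overlaps it — only the 32.78 mm² overlap (of its 111.41 mm²) is removed, clipping the outline — area = 134.15 mm². Checking containment: at z = 6.72 the cross-section extends beyond the z = 3.12 cross-section by about 58.06 mm².

part overhangs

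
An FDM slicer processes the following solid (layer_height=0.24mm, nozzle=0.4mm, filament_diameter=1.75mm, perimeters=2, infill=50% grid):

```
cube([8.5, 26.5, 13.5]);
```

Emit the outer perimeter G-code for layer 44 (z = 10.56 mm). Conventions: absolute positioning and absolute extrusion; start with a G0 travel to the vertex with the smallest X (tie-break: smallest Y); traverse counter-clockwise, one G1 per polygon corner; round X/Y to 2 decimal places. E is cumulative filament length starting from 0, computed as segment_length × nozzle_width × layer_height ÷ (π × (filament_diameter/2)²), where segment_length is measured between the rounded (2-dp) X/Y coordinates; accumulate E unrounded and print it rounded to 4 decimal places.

At z = 10.56 mm: the 8.5×26.5 cube contributes its full rectangle. The outline is a single polygon with 4 vertices. Extrusion per mm of travel: 0.4 × 0.24 / (π × 0.875²) = 0.039912. Accumulating E over each segment gives final E = 2.7939.

G0 X0.00 Y0.00 Z10.56
G1 X8.50 Y0.00 E0.3393
G1 X8.50 Y26.50 E1.3969
G1 X0.00 Y26.50 E1.7362
G1 X0.00 Y0.00 E2.7939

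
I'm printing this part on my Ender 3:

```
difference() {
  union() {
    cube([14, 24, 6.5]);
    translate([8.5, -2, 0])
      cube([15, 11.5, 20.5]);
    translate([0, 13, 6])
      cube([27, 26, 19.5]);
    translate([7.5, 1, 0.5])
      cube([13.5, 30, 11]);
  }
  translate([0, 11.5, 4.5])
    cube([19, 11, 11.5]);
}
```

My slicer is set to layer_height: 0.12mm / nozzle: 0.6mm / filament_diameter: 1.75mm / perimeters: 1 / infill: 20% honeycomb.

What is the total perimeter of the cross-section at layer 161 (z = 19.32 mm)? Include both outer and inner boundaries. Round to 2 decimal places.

159.00 mm

At z = 19.32 mm: the cube does not reach this height (z outside [0, 6.5]); the cube at (8.5, -2) is present — its section is the full 15×11.5 rectangle (perimeter 53.00 mm); the 27×26 cube at (0, 13) contributes its full rectangle (perimeter 106.00 mm); the cube at (7.5, 1) is absent (z outside [0.5, 11.5]); Taking the union: the 2 present regions are separate (no shared area or edge), so areas and boundary lengths simply add and each stays a separate island — boundary = 159.00 mm; the cube at (0, 11.5) is not intersected at this z (z outside [4.5, 16]); Subtracting the remaining from the first: none of the subtracted shapes is present at this height, so the result so far is unchanged — boundary = 159.00 mm. Overall, the cross-section has 2 separate islands. Total boundary length (outer) = 159.00 mm.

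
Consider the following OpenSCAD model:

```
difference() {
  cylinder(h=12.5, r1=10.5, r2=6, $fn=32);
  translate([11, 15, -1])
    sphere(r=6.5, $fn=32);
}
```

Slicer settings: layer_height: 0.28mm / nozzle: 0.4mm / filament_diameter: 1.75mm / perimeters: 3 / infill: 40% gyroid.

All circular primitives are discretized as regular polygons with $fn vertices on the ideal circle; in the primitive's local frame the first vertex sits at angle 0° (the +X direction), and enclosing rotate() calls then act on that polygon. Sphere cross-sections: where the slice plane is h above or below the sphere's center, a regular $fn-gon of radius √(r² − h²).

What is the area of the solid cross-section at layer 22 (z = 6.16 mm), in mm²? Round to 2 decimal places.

At z = 6.16 mm: the cone: at t=0.493 of its height the radius interpolates to r₁+(r₂−r₁)t = 8.282, giving a regular 32-gon of that circumradius (area = (32/2)·8.282²·sin(360°/32) = 214.13 mm²); the sphere at (11, 15) is not intersected at this z (|z−center|=7.160 > r=6.5); Taking the first minus the rest: none of the subtracted shapes is present at this height, so the cone is unchanged — area = 214.13 mm². Overall, the cross-section is a single solid region. Net area = 214.13 mm².

214.13 mm²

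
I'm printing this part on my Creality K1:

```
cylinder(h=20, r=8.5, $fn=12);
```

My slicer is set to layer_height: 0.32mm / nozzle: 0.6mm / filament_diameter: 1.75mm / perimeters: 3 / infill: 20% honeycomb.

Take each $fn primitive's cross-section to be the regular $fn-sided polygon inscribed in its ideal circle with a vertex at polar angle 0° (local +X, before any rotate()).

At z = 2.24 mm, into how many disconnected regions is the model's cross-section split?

1

At z = 2.24 mm: the r=8.5 cylinder gives a regular 12-gon of circumradius 8.5 (constant along its height). The result has 1 disconnected region.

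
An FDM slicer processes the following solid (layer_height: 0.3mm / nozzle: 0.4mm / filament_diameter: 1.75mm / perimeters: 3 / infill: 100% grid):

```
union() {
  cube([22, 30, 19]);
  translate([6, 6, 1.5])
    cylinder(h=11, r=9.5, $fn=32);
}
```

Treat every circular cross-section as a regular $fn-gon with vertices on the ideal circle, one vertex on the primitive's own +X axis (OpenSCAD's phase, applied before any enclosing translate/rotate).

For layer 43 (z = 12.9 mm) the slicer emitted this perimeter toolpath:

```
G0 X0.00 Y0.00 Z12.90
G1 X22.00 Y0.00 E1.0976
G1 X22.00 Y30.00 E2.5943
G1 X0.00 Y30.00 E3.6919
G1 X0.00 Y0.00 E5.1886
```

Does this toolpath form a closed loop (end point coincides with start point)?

Start point (G0): (0.00, 0.00). End point (last G1): the path returns to the start — closed.

yes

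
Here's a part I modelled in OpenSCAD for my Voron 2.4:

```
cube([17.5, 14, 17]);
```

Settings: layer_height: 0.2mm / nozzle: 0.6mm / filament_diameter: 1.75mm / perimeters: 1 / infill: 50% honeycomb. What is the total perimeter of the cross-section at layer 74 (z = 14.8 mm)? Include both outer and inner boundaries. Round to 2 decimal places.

63.00 mm

At z = 14.8 mm: the 17.5×14 cube contributes its full rectangle (perimeter 63.00 mm). Overall, the cross-section is a single solid region. Total boundary length (outer) = 63.00 mm.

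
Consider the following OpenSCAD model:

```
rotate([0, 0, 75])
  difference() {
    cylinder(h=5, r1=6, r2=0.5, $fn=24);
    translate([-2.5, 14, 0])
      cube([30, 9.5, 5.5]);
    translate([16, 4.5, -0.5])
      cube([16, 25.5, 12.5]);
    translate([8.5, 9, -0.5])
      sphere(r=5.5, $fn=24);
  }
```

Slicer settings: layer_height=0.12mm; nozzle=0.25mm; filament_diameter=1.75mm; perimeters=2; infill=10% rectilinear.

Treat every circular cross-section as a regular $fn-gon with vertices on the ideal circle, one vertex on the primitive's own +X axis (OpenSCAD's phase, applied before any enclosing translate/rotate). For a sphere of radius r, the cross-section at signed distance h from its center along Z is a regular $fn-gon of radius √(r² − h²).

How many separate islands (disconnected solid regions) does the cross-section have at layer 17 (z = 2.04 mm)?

At z = 2.04 mm: the cone contributes a regular 24-gon of circumradius 3.756 (interpolated between r1=6 and r2=0.5 at t=0.408); the 30×9.5 cube at (-2.5, 14) contributes its full rectangle; the cube at (16, 4.5) (footprint 16×25.5) is included at this height; the r=5.5 sphere at (8.5, 9) contributes a regular 24-gon of circumradius √(5.5²−2.54²) = 4.878; Taking the first minus the rest: starting from the cone, the 30×9.5 cube at (-2.5, 14) misses the remaining region (no effect); the 16×25.5 cube at (16, 4.5) misses the remaining region (no effect); the r=5.5 sphere at (8.5, 9) misses the remaining region (no effect) — 1 connected region; (whole slice rotated 75° about Z — lengths, areas and connectivity unchanged). Overall, the cross-section is a single solid region. Island count = 1.

1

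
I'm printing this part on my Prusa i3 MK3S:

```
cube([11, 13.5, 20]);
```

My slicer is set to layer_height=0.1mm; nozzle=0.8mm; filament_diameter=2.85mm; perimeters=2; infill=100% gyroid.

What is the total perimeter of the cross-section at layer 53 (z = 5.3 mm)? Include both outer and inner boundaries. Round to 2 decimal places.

49.00 mm

At z = 5.3 mm: the 11×13.5 cube contributes its full rectangle (perimeter 49.00 mm). Overall, the cross-section is a single solid region. Total boundary length (outer) = 49.00 mm.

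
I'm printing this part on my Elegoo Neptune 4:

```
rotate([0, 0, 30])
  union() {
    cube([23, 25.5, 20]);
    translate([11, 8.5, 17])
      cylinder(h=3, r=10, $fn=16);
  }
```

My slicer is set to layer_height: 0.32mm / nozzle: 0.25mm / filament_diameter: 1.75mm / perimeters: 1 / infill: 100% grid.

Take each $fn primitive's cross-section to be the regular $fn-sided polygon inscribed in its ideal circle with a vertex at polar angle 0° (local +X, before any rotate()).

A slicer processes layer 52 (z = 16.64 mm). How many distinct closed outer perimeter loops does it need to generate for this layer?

At z = 16.64 mm: the cube is present — its section is the full 23×25.5 rectangle; the cylinder at (11, 8.5) is absent (z outside [17, 20]); Taking the union: only the 23×25.5 cube is present, so the union is just that shape — 1 connected region; (rotated 30° about Z; rotation is an isometry so areas/perimeters/island counts are preserved). The result has 1 disconnected region.

1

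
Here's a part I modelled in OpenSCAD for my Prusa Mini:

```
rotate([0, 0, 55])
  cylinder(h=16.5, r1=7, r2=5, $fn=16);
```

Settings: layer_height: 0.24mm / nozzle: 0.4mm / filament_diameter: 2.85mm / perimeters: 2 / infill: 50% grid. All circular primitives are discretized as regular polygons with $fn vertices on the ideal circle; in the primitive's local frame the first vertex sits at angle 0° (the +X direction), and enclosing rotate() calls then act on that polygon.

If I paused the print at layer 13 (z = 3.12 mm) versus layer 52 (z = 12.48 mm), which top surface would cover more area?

layer 13 (z = 3.12 mm)

Layer 13 (z = 3.12): the cone contributes a regular 16-gon of circumradius 6.622 (interpolated between r1=7 and r2=5 at t=0.189) (area = (16/2)·6.622²·sin(360°/16) = 134.24 mm²); (whole slice rotated 55° about Z — lengths, areas and connectivity unchanged). So its area = 134.24 mm². Layer 52 (z = 12.48): the cone (r1=7→r2=5) has section circumradius 5.487 here — a regular 16-gon (area = (16/2)·5.487²·sin(360°/16) = 92.18 mm²); (rotated 55° about Z; rotation is an isometry so areas/perimeters/island counts are preserved). So its area = 92.18 mm². Layer 13 is larger (134.24 vs 92.18 mm²).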